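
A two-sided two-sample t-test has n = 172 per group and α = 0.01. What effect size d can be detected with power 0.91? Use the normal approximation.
d ≈ 0.42

Minimum detectable effect (two-sample t-test, normal approximation):
d = (z_{α/2} + z_β) / √(n/2)
d = (2.576 + 1.341) / √(172/2)
d = 3.917 / 9.274
d ≈ 0.42

By Cohen's convention (0.2 small / 0.5 medium / 0.8 large): small effect.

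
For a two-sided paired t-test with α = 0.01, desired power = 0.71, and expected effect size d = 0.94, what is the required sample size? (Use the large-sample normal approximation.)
n = 12 pairs

Sample size formula (paired t-test, normal approximation):
n = ((z_{α/2} + z_β) / d)²

z_{α/2} = 2.576 (for α = 0.01, two-sided)
z_β = 0.553 (for power = 0.71)
d = 0.94

n = ((2.576 + 0.553) / 0.94)²
n = (3.329)²
n ≈ 11.08
Round up to the next whole number: n = 12 pairs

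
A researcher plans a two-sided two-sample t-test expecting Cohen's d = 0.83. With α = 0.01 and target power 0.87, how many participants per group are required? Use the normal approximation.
n = 40 per group

Sample size formula (two-sample t-test, normal approximation):
n = 2 · ((z_{α/2} + z_β) / d)²

z_{α/2} = 2.576 (for α = 0.01, two-sided)
z_β = 1.126 (for power = 0.87)
d = 0.83

n = 2 · ((2.576 + 1.126) / 0.83)²
n = 2 · (4.460)²
n ≈ 39.78
Round up to the next whole number: n = 40 per group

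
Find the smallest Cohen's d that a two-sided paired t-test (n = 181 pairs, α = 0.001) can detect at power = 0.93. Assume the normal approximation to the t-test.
d ≈ 0.35

Minimum detectable effect (paired t-test, normal approximation):
d = (z_{α/2} + z_β) / √n
d = (3.291 + 1.476) / √181
d = 4.766 / 13.454
d ≈ 0.35

By Cohen's convention (0.2 small / 0.5 medium / 0.8 large): small effect.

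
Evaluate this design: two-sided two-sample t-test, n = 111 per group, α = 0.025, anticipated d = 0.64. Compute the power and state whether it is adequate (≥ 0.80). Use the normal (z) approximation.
Power ≈ 0.99; the study is adequately powered (power ≥ 0.80)

Power calculation (two-sample t-test, normal approximation):
z_β = d · √(n/2) - z_{α/2}
z_β = 0.64 · √(111/2) - 2.241
z_β = 0.64 · 7.450 - 2.241
z_β = 2.526

Power = Φ(z_β) = Φ(2.526) ≈ 0.994

Effect size d = 0.64 is medium by Cohen's convention (0.2/0.5/0.8).

Threshold: power ≥ 0.80 is conventionally adequate.
Power ≈ 0.99 → the study is adequately powered (power ≥ 0.80).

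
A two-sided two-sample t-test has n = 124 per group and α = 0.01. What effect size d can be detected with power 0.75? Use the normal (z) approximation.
d ≈ 0.41

Minimum detectable effect (two-sample t-test, normal approximation):
d = (z_{α/2} + z_β) / √(n/2)
d = (2.576 + 0.674) / √(124/2)
d = 3.250 / 7.874
d ≈ 0.41

By Cohen's convention (0.2 small / 0.5 medium / 0.8 large): small effect.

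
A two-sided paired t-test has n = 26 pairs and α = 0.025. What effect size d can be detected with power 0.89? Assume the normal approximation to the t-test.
d ≈ 0.68

Minimum detectable effect (paired t-test, normal approximation):
d = (z_{α/2} + z_β) / √n
d = (2.241 + 1.227) / √26
d = 3.468 / 5.099
d ≈ 0.68

By Cohen's convention (0.2 small / 0.5 medium / 0.8 large): medium effect.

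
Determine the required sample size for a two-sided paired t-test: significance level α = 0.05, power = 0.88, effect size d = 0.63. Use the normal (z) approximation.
n = 25 pairs

Sample size formula (paired t-test, normal approximation):
n = ((z_{α/2} + z_β) / d)²

z_{α/2} = 1.960 (for α = 0.05, two-sided)
z_β = 1.175 (for power = 0.88)
d = 0.63

n = ((1.960 + 1.175) / 0.63)²
n = (4.976)²
n ≈ 24.76
Round up to the next whole number: n = 25 pairs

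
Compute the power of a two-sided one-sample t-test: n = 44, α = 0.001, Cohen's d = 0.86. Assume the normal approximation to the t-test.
Power ≈ 0.99

Power calculation (one-sample t-test, normal approximation):
z_β = d · √n - z_{α/2}
z_β = 0.86 · √44 - 3.291
z_β = 0.86 · 6.633 - 3.291
z_β = 2.414

Power = Φ(z_β) = Φ(2.414) ≈ 0.992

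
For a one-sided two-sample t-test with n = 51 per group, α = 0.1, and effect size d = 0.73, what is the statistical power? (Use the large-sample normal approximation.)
Power ≈ 0.99

Power calculation (two-sample t-test, normal approximation):
z_β = d · √(n/2) - z_α
z_β = 0.73 · √(51/2) - 1.282
z_β = 0.73 · 5.050 - 1.282
z_β = 2.405

Power = Φ(z_β) = Φ(2.405) ≈ 0.992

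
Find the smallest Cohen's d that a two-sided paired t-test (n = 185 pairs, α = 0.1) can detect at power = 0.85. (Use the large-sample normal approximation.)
d ≈ 0.20

Minimum detectable effect (paired t-test, normal approximation):
d = (z_{α/2} + z_β) / √n
d = (1.645 + 1.036) / √185
d = 2.681 / 13.601
d ≈ 0.20

By Cohen's convention (0.2 small / 0.5 medium / 0.8 large): small effect.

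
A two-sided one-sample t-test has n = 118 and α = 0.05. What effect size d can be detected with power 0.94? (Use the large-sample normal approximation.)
d ≈ 0.32

Minimum detectable effect (one-sample t-test, normal approximation):
d = (z_{α/2} + z_β) / √n
d = (1.960 + 1.555) / √118
d = 3.515 / 10.863
d ≈ 0.32

By Cohen's convention (0.2 small / 0.5 medium / 0.8 large): small effect.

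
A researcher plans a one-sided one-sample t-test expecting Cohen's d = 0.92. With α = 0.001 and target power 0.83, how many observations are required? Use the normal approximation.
n = 20

Sample size formula (one-sample t-test, normal approximation):
n = ((z_α + z_β) / d)²

z_α = 3.090 (for α = 0.001, one-sided)
z_β = 0.954 (for power = 0.83)
d = 0.92

n = ((3.090 + 0.954) / 0.92)²
n = (4.396)²
n ≈ 19.32
Round up to the next whole number: n = 20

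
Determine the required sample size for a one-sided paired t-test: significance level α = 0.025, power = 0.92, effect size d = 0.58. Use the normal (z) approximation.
n = 34 pairs

Sample size formula (paired t-test, normal approximation):
n = ((z_α + z_β) / d)²

z_α = 1.960 (for α = 0.025, one-sided)
z_β = 1.405 (for power = 0.92)
d = 0.58

n = ((1.960 + 1.405) / 0.58)²
n = (5.802)²
n ≈ 33.66
Round up to the next whole number: n = 34 pairs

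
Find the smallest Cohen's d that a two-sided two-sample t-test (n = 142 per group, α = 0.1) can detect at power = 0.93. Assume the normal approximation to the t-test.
d ≈ 0.37

Minimum detectable effect (two-sample t-test, normal approximation):
d = (z_{α/2} + z_β) / √(n/2)
d = (1.645 + 1.476) / √(142/2)
d = 3.121 / 8.426
d ≈ 0.37

By Cohen's convention (0.2 small / 0.5 medium / 0.8 large): small effect.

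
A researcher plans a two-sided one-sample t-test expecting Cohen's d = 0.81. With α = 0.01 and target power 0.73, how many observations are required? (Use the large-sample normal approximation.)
n = 16

Sample size formula (one-sample t-test, normal approximation):
n = ((z_{α/2} + z_β) / d)²

z_{α/2} = 2.576 (for α = 0.01, two-sided)
z_β = 0.613 (for power = 0.73)
d = 0.81

n = ((2.576 + 0.613) / 0.81)²
n = (3.937)²
n ≈ 15.50
Round up to the next whole number: n = 16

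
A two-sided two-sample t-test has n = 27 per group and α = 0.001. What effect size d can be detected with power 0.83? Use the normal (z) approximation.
d ≈ 1.16

Minimum detectable effect (two-sample t-test, normal approximation):
d = (z_{α/2} + z_β) / √(n/2)
d = (3.291 + 0.954) / √(27/2)
d = 4.245 / 3.674
d ≈ 1.16

By Cohen's convention (0.2 small / 0.5 medium / 0.8 large): large effect.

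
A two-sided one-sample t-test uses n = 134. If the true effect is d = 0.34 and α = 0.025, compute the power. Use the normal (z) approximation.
Power ≈ 0.95

Power calculation (one-sample t-test, normal approximation):
z_β = d · √n - z_{α/2}
z_β = 0.34 · √134 - 2.241
z_β = 0.34 · 11.576 - 2.241
z_β = 1.694

Power = Φ(z_β) = Φ(1.694) ≈ 0.955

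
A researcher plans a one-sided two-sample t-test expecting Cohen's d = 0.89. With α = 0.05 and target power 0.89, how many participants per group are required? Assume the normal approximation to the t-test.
n = 21 per group

Sample size formula (two-sample t-test, normal approximation):
n = 2 · ((z_α + z_β) / d)²

z_α = 1.645 (for α = 0.05, one-sided)
z_β = 1.227 (for power = 0.89)
d = 0.89

n = 2 · ((1.645 + 1.227) / 0.89)²
n = 2 · (3.227)²
n ≈ 20.83
Round up to the next whole number: n = 21 per group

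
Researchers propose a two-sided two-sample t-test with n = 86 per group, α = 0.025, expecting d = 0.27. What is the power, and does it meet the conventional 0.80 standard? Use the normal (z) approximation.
Power ≈ 0.32; the study is underpowered (power < 0.80)

Power calculation (two-sample t-test, normal approximation):
z_β = d · √(n/2) - z_{α/2}
z_β = 0.27 · √(86/2) - 2.241
z_β = 0.27 · 6.557 - 2.241
z_β = -0.471

Power = Φ(z_β) = Φ(-0.471) ≈ 0.319

Effect size d = 0.27 is small by Cohen's convention (0.2/0.5/0.8).

Threshold: power ≥ 0.80 is conventionally adequate.
Power ≈ 0.32 → the study is underpowered (power < 0.80).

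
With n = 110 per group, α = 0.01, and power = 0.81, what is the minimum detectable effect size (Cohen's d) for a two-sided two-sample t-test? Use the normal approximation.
d ≈ 0.47

Minimum detectable effect (two-sample t-test, normal approximation):
d = (z_{α/2} + z_β) / √(n/2)
d = (2.576 + 0.878) / √(110/2)
d = 3.454 / 7.416
d ≈ 0.47

By Cohen's convention (0.2 small / 0.5 medium / 0.8 large): small effect.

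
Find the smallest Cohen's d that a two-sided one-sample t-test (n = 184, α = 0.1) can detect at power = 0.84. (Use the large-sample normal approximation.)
d ≈ 0.19

Minimum detectable effect (one-sample t-test, normal approximation):
d = (z_{α/2} + z_β) / √n
d = (1.645 + 0.994) / √184
d = 2.639 / 13.565
d ≈ 0.19

By Cohen's convention (0.2 small / 0.5 medium / 0.8 large): very small effect.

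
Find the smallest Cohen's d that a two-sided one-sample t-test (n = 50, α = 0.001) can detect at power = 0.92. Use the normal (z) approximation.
d ≈ 0.66

Minimum detectable effect (one-sample t-test, normal approximation):
d = (z_{α/2} + z_β) / √n
d = (3.291 + 1.405) / √50
d = 4.696 / 7.071
d ≈ 0.66

By Cohen's convention (0.2 small / 0.5 medium / 0.8 large): medium effect.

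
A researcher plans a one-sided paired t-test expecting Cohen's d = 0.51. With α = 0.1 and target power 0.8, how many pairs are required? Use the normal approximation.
n = 18 pairs

Sample size formula (paired t-test, normal approximation):
n = ((z_α + z_β) / d)²

z_α = 1.282 (for α = 0.1, one-sided)
z_β = 0.842 (for power = 0.8)
d = 0.51

n = ((1.282 + 0.842) / 0.51)²
n = (4.165)²
n ≈ 17.35
Round up to the next whole number: n = 18 pairs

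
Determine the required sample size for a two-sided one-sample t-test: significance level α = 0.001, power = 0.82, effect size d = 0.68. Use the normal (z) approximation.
n = 39

Sample size formula (one-sample t-test, normal approximation):
n = ((z_{α/2} + z_β) / d)²

z_{α/2} = 3.291 (for α = 0.001, two-sided)
z_β = 0.915 (for power = 0.82)
d = 0.68

n = ((3.291 + 0.915) / 0.68)²
n = (6.185)²
n ≈ 38.25
Round up to the next whole number: n = 39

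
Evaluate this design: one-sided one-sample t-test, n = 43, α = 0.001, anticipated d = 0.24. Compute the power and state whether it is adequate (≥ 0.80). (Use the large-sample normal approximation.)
Power ≈ 0.06; the study is underpowered (power < 0.80)

Power calculation (one-sample t-test, normal approximation):
z_β = d · √n - z_α
z_β = 0.24 · √43 - 3.090
z_β = 0.24 · 6.557 - 3.090
z_β = -1.516

Power = Φ(z_β) = Φ(-1.516) ≈ 0.065

Effect size d = 0.24 is small by Cohen's convention (0.2/0.5/0.8).

Threshold: power ≥ 0.80 is conventionally adequate.
Power ≈ 0.06 → the study is underpowered (power < 0.80).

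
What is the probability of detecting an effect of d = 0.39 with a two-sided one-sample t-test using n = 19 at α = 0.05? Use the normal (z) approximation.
Power ≈ 0.40

Power calculation (one-sample t-test, normal approximation):
z_β = d · √n - z_{α/2}
z_β = 0.39 · √19 - 1.960
z_β = 0.39 · 4.359 - 1.960
z_β = -0.260

Power = Φ(z_β) = Φ(-0.260) ≈ 0.397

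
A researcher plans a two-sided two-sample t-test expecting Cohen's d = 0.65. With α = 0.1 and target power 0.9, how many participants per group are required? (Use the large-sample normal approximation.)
n = 41 per group

Sample size formula (two-sample t-test, normal approximation):
n = 2 · ((z_{α/2} + z_β) / d)²

z_{α/2} = 1.645 (for α = 0.1, two-sided)
z_β = 1.282 (for power = 0.9)
d = 0.65

n = 2 · ((1.645 + 1.282) / 0.65)²
n = 2 · (4.503)²
n ≈ 40.55
Round up to the next whole number: n = 41 per group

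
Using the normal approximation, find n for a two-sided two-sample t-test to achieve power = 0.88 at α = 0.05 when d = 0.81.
n = 30 per group

Sample size formula (two-sample t-test, normal approximation):
n = 2 · ((z_{α/2} + z_β) / d)²

z_{α/2} = 1.960 (for α = 0.05, two-sided)
z_β = 1.175 (for power = 0.88)
d = 0.81

n = 2 · ((1.960 + 1.175) / 0.81)²
n = 2 · (3.870)²
n ≈ 29.95
Round up to the next whole number: n = 30 per group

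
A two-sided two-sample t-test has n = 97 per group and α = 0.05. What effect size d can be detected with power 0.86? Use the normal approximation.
d ≈ 0.44

Minimum detectable effect (two-sample t-test, normal approximation):
d = (z_{α/2} + z_β) / √(n/2)
d = (1.960 + 1.080) / √(97/2)
d = 3.040 / 6.964
d ≈ 0.44

By Cohen's convention (0.2 small / 0.5 medium / 0.8 large): small effect.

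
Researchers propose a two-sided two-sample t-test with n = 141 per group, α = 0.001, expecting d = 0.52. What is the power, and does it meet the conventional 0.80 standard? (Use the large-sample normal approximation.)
Power ≈ 0.86; the study is adequately powered (power ≥ 0.80)

Power calculation (two-sample t-test, normal approximation):
z_β = d · √(n/2) - z_{α/2}
z_β = 0.52 · √(141/2) - 3.291
z_β = 0.52 · 8.396 - 3.291
z_β = 1.076

Power = Φ(z_β) = Φ(1.076) ≈ 0.859

Effect size d = 0.52 is medium by Cohen's convention (0.2/0.5/0.8).

Threshold: power ≥ 0.80 is conventionally adequate.
Power ≈ 0.86 → the study is adequately powered (power ≥ 0.80).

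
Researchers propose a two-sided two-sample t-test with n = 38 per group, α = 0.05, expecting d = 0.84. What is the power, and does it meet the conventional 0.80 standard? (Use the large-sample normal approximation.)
Power ≈ 0.96; the study is adequately powered (power ≥ 0.80)

Power calculation (two-sample t-test, normal approximation):
z_β = d · √(n/2) - z_{α/2}
z_β = 0.84 · √(38/2) - 1.960
z_β = 0.84 · 4.359 - 1.960
z_β = 1.702

Power = Φ(z_β) = Φ(1.702) ≈ 0.956

Effect size d = 0.84 is large by Cohen's convention (0.2/0.5/0.8).

Threshold: power ≥ 0.80 is conventionally adequate.
Power ≈ 0.96 → the study is adequately powered (power ≥ 0.80).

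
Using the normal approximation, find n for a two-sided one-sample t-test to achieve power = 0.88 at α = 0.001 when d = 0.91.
n = 25

Sample size formula (one-sample t-test, normal approximation):
n = ((z_{α/2} + z_β) / d)²

z_{α/2} = 3.291 (for α = 0.001, two-sided)
z_β = 1.175 (for power = 0.88)
d = 0.91

n = ((3.291 + 1.175) / 0.91)²
n = (4.908)²
n ≈ 24.09
Round up to the next whole number: n = 25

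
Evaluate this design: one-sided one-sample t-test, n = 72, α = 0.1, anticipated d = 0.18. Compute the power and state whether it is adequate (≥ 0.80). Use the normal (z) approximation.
Power ≈ 0.60; the study is underpowered (power < 0.80)

Power calculation (one-sample t-test, normal approximation):
z_β = d · √n - z_α
z_β = 0.18 · √72 - 1.282
z_β = 0.18 · 8.485 - 1.282
z_β = 0.246

Power = Φ(z_β) = Φ(0.246) ≈ 0.597

Effect size d = 0.18 is very small by Cohen's convention (0.2/0.5/0.8).

Threshold: power ≥ 0.80 is conventionally adequate.
Power ≈ 0.60 → the study is underpowered (power < 0.80).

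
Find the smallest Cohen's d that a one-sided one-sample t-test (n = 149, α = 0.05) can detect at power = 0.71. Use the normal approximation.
d ≈ 0.18

Minimum detectable effect (one-sample t-test, normal approximation):
d = (z_α + z_β) / √n
d = (1.645 + 0.553) / √149
d = 2.198 / 12.207
d ≈ 0.18

By Cohen's convention (0.2 small / 0.5 medium / 0.8 large): very small effect.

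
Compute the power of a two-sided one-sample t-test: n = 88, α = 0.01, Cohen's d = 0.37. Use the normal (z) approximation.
Power ≈ 0.81

Power calculation (one-sample t-test, normal approximation):
z_β = d · √n - z_{α/2}
z_β = 0.37 · √88 - 2.576
z_β = 0.37 · 9.381 - 2.576
z_β = 0.895

Power = Φ(z_β) = Φ(0.895) ≈ 0.815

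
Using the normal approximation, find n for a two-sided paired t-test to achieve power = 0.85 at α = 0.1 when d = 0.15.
n = 320 pairs

Sample size formula (paired t-test, normal approximation):
n = ((z_{α/2} + z_β) / d)²

z_{α/2} = 1.645 (for α = 0.1, two-sided)
z_β = 1.036 (for power = 0.85)
d = 0.15

n = ((1.645 + 1.036) / 0.15)²
n = (17.873)²
n ≈ 319.44
Round up to the next whole number: n = 320 pairs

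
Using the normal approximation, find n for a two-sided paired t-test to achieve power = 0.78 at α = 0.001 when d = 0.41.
n = 99 pairs

Sample size formula (paired t-test, normal approximation):
n = ((z_{α/2} + z_β) / d)²

z_{α/2} = 3.291 (for α = 0.001, two-sided)
z_β = 0.772 (for power = 0.78)
d = 0.41

n = ((3.291 + 0.772) / 0.41)²
n = (9.910)²
n ≈ 98.21
Round up to the next whole number: n = 99 pairs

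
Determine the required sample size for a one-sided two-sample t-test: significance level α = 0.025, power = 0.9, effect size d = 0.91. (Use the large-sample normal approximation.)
n = 26 per group

Sample size formula (two-sample t-test, normal approximation):
n = 2 · ((z_α + z_β) / d)²

z_α = 1.960 (for α = 0.025, one-sided)
z_β = 1.282 (for power = 0.9)
d = 0.91

n = 2 · ((1.960 + 1.282) / 0.91)²
n = 2 · (3.563)²
n ≈ 25.39
Round up to the next whole number: n = 26 per group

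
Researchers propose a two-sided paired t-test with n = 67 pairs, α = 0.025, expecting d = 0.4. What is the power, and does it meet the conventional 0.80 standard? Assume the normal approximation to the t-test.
Power ≈ 0.85; the study is adequately powered (power ≥ 0.80)

Power calculation (paired t-test, normal approximation):
z_β = d · √n - z_{α/2}
z_β = 0.4 · √67 - 2.241
z_β = 0.4 · 8.185 - 2.241
z_β = 1.033

Power = Φ(z_β) = Φ(1.033) ≈ 0.849

Effect size d = 0.4 is small by Cohen's convention (0.2/0.5/0.8).

Threshold: power ≥ 0.80 is conventionally adequate.
Power ≈ 0.85 → the study is adequately powered (power ≥ 0.80).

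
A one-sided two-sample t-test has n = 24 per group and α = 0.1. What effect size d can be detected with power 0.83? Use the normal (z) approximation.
d ≈ 0.65

Minimum detectable effect (two-sample t-test, normal approximation):
d = (z_α + z_β) / √(n/2)
d = (1.282 + 0.954) / √(24/2)
d = 2.236 / 3.464
d ≈ 0.65

By Cohen's convention (0.2 small / 0.5 medium / 0.8 large): medium effect.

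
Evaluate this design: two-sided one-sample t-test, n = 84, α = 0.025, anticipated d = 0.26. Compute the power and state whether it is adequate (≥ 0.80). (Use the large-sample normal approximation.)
Power ≈ 0.56; the study is underpowered (power < 0.80)

Power calculation (one-sample t-test, normal approximation):
z_β = d · √n - z_{α/2}
z_β = 0.26 · √84 - 2.241
z_β = 0.26 · 9.165 - 2.241
z_β = 0.142

Power = Φ(z_β) = Φ(0.142) ≈ 0.556

Effect size d = 0.26 is small by Cohen's convention (0.2/0.5/0.8).

Threshold: power ≥ 0.80 is conventionally adequate.
Power ≈ 0.56 → the study is underpowered (power < 0.80).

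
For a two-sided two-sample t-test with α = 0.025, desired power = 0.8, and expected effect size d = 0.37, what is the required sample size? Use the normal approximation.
n = 139 per group

Sample size formula (two-sample t-test, normal approximation):
n = 2 · ((z_{α/2} + z_β) / d)²

z_{α/2} = 2.241 (for α = 0.025, two-sided)
z_β = 0.842 (for power = 0.8)
d = 0.37

n = 2 · ((2.241 + 0.842) / 0.37)²
n = 2 · (8.332)²
n ≈ 138.84
Round up to the next whole number: n = 139 per group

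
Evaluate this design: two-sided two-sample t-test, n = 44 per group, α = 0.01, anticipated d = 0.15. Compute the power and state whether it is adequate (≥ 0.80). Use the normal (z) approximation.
Power ≈ 0.03; the study is underpowered (power < 0.80)

Power calculation (two-sample t-test, normal approximation):
z_β = d · √(n/2) - z_{α/2}
z_β = 0.15 · √(44/2) - 2.576
z_β = 0.15 · 4.690 - 2.576
z_β = -1.872

Power = Φ(z_β) = Φ(-1.872) ≈ 0.031

Effect size d = 0.15 is very small by Cohen's convention (0.2/0.5/0.8).

Threshold: power ≥ 0.80 is conventionally adequate.
Power ≈ 0.03 → the study is underpowered (power < 0.80).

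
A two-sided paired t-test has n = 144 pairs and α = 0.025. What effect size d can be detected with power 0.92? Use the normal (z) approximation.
d ≈ 0.30

Minimum detectable effect (paired t-test, normal approximation):
d = (z_{α/2} + z_β) / √n
d = (2.241 + 1.405) / √144
d = 3.646 / 12.000
d ≈ 0.30

By Cohen's convention (0.2 small / 0.5 medium / 0.8 large): small effect.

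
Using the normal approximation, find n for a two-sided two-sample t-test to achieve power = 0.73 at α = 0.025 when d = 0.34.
n = 141 per group

Sample size formula (two-sample t-test, normal approximation):
n = 2 · ((z_{α/2} + z_β) / d)²

z_{α/2} = 2.241 (for α = 0.025, two-sided)
z_β = 0.613 (for power = 0.73)
d = 0.34

n = 2 · ((2.241 + 0.613) / 0.34)²
n = 2 · (8.394)²
n ≈ 140.92
Round up to the next whole number: n = 141 per group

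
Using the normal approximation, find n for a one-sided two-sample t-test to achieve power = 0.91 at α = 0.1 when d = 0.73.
n = 26 per group

Sample size formula (two-sample t-test, normal approximation):
n = 2 · ((z_α + z_β) / d)²

z_α = 1.282 (for α = 0.1, one-sided)
z_β = 1.341 (for power = 0.91)
d = 0.73

n = 2 · ((1.282 + 1.341) / 0.73)²
n = 2 · (3.593)²
n ≈ 25.82
Round up to the next whole number: n = 26 per group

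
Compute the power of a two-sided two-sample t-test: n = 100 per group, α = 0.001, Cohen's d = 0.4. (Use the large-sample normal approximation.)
Power ≈ 0.32

Power calculation (two-sample t-test, normal approximation):
z_β = d · √(n/2) - z_{α/2}
z_β = 0.4 · √(100/2) - 3.291
z_β = 0.4 · 7.071 - 3.291
z_β = -0.462

Power = Φ(z_β) = Φ(-0.462) ≈ 0.322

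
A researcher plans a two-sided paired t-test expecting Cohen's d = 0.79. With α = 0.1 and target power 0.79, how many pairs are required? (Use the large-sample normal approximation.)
n = 10 pairs

Sample size formula (paired t-test, normal approximation):
n = ((z_{α/2} + z_β) / d)²

z_{α/2} = 1.645 (for α = 0.1, two-sided)
z_β = 0.806 (for power = 0.79)
d = 0.79

n = ((1.645 + 0.806) / 0.79)²
n = (3.103)²
n ≈ 9.63
Round up to the next whole number: n = 10 pairs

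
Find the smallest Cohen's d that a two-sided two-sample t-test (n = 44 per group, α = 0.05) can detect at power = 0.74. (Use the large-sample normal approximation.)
d ≈ 0.56

Minimum detectable effect (two-sample t-test, normal approximation):
d = (z_{α/2} + z_β) / √(n/2)
d = (1.960 + 0.643) / √(44/2)
d = 2.603 / 4.690
d ≈ 0.56

By Cohen's convention (0.2 small / 0.5 medium / 0.8 large): medium effect.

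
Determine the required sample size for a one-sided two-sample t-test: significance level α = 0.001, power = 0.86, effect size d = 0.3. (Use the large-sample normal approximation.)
n = 387 per group

Sample size formula (two-sample t-test, normal approximation):
n = 2 · ((z_α + z_β) / d)²

z_α = 3.090 (for α = 0.001, one-sided)
z_β = 1.080 (for power = 0.86)
d = 0.3

n = 2 · ((3.090 + 1.080) / 0.3)²
n = 2 · (13.900)²
n ≈ 386.42
Round up to the next whole number: n = 387 per group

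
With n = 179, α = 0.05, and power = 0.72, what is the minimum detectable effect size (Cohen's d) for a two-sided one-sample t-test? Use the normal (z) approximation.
d ≈ 0.19

Minimum detectable effect (one-sample t-test, normal approximation):
d = (z_{α/2} + z_β) / √n
d = (1.960 + 0.583) / √179
d = 2.543 / 13.379
d ≈ 0.19

By Cohen's convention (0.2 small / 0.5 medium / 0.8 large): very small effect.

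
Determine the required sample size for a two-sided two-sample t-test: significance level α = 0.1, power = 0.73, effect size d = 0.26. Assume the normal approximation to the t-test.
n = 151 per group

Sample size formula (two-sample t-test, normal approximation):
n = 2 · ((z_{α/2} + z_β) / d)²

z_{α/2} = 1.645 (for α = 0.1, two-sided)
z_β = 0.613 (for power = 0.73)
d = 0.26

n = 2 · ((1.645 + 0.613) / 0.26)²
n = 2 · (8.685)²
n ≈ 150.86
Round up to the next whole number: n = 151 per group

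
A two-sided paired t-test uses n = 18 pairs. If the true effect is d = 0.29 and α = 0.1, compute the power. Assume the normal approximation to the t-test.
Power ≈ 0.34

Power calculation (paired t-test, normal approximation):
z_β = d · √n - z_{α/2}
z_β = 0.29 · √18 - 1.645
z_β = 0.29 · 4.243 - 1.645
z_β = -0.414

Power = Φ(z_β) = Φ(-0.414) ≈ 0.339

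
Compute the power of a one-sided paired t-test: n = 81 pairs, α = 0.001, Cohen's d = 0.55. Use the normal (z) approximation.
Power ≈ 0.97

Power calculation (paired t-test, normal approximation):
z_β = d · √n - z_α
z_β = 0.55 · √81 - 3.090
z_β = 0.55 · 9.000 - 3.090
z_β = 1.860

Power = Φ(z_β) = Φ(1.860) ≈ 0.969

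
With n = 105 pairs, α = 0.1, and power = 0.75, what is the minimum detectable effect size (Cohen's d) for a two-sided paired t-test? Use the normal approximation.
d ≈ 0.23

Minimum detectable effect (paired t-test, normal approximation):
d = (z_{α/2} + z_β) / √n
d = (1.645 + 0.674) / √105
d = 2.319 / 10.247
d ≈ 0.23

By Cohen's convention (0.2 small / 0.5 medium / 0.8 large): small effect.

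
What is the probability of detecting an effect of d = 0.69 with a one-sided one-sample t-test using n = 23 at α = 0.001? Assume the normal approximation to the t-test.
Power ≈ 0.59

Power calculation (one-sample t-test, normal approximation):
z_β = d · √n - z_α
z_β = 0.69 · √23 - 3.090
z_β = 0.69 · 4.796 - 3.090
z_β = 0.219

Power = Φ(z_β) = Φ(0.219) ≈ 0.587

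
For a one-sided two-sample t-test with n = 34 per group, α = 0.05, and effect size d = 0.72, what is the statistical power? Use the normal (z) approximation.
Power ≈ 0.91

Power calculation (two-sample t-test, normal approximation):
z_β = d · √(n/2) - z_α
z_β = 0.72 · √(34/2) - 1.645
z_β = 0.72 · 4.123 - 1.645
z_β = 1.324

Power = Φ(z_β) = Φ(1.324) ≈ 0.907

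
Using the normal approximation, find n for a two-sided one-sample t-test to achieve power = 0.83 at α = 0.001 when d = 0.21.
n = 409

Sample size formula (one-sample t-test, normal approximation):
n = ((z_{α/2} + z_β) / d)²

z_{α/2} = 3.291 (for α = 0.001, two-sided)
z_β = 0.954 (for power = 0.83)
d = 0.21

n = ((3.291 + 0.954) / 0.21)²
n = (20.214)²
n ≈ 408.61
Round up to the next whole number: n = 409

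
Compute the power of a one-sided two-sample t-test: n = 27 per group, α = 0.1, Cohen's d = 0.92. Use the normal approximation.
Power ≈ 0.98

Power calculation (two-sample t-test, normal approximation):
z_β = d · √(n/2) - z_α
z_β = 0.92 · √(27/2) - 1.282
z_β = 0.92 · 3.674 - 1.282
z_β = 2.099

Power = Φ(z_β) = Φ(2.099) ≈ 0.982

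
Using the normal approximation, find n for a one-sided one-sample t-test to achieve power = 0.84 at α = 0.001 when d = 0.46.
n = 79

Sample size formula (one-sample t-test, normal approximation):
n = ((z_α + z_β) / d)²

z_α = 3.090 (for α = 0.001, one-sided)
z_β = 0.994 (for power = 0.84)
d = 0.46

n = ((3.090 + 0.994) / 0.46)²
n = (8.878)²
n ≈ 78.82
Round up to the next whole number: n = 79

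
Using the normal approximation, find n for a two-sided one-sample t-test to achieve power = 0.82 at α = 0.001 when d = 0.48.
n = 77

Sample size formula (one-sample t-test, normal approximation):
n = ((z_{α/2} + z_β) / d)²

z_{α/2} = 3.291 (for α = 0.001, two-sided)
z_β = 0.915 (for power = 0.82)
d = 0.48

n = ((3.291 + 0.915) / 0.48)²
n = (8.763)²
n ≈ 76.79
Round up to the next whole number: n = 77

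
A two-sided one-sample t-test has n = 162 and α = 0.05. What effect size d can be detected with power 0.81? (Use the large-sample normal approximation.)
d ≈ 0.22

Minimum detectable effect (one-sample t-test, normal approximation):
d = (z_{α/2} + z_β) / √n
d = (1.960 + 0.878) / √162
d = 2.838 / 12.728
d ≈ 0.22

By Cohen's convention (0.2 small / 0.5 medium / 0.8 large): small effect.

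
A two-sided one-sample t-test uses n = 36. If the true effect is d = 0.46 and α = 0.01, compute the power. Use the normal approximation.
Power ≈ 0.57

Power calculation (one-sample t-test, normal approximation):
z_β = d · √n - z_{α/2}
z_β = 0.46 · √36 - 2.576
z_β = 0.46 · 6.000 - 2.576
z_β = 0.184

Power = Φ(z_β) = Φ(0.184) ≈ 0.573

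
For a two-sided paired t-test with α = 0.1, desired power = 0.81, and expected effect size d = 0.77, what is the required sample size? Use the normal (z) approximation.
n = 11 pairs

Sample size formula (paired t-test, normal approximation):
n = ((z_{α/2} + z_β) / d)²

z_{α/2} = 1.645 (for α = 0.1, two-sided)
z_β = 0.878 (for power = 0.81)
d = 0.77

n = ((1.645 + 0.878) / 0.77)²
n = (3.277)²
n ≈ 10.74
Round up to the next whole number: n = 11 pairs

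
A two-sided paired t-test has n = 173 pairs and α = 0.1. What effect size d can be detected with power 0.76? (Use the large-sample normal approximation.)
d ≈ 0.18

Minimum detectable effect (paired t-test, normal approximation):
d = (z_{α/2} + z_β) / √n
d = (1.645 + 0.706) / √173
d = 2.351 / 13.153
d ≈ 0.18

By Cohen's convention (0.2 small / 0.5 medium / 0.8 large): very small effect.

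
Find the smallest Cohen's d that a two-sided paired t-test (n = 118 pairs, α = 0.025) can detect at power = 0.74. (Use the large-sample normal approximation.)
d ≈ 0.27

Minimum detectable effect (paired t-test, normal approximation):
d = (z_{α/2} + z_β) / √n
d = (2.241 + 0.643) / √118
d = 2.885 / 10.863
d ≈ 0.27

By Cohen's convention (0.2 small / 0.5 medium / 0.8 large): small effect.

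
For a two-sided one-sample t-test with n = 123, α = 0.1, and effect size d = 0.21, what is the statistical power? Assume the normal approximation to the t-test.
Power ≈ 0.75

Power calculation (one-sample t-test, normal approximation):
z_β = d · √n - z_{α/2}
z_β = 0.21 · √123 - 1.645
z_β = 0.21 · 11.091 - 1.645
z_β = 0.684

Power = Φ(z_β) = Φ(0.684) ≈ 0.753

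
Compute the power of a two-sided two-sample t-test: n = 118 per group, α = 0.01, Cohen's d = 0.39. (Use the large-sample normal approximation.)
Power ≈ 0.66

Power calculation (two-sample t-test, normal approximation):
z_β = d · √(n/2) - z_{α/2}
z_β = 0.39 · √(118/2) - 2.576
z_β = 0.39 · 7.681 - 2.576
z_β = 0.420

Power = Φ(z_β) = Φ(0.420) ≈ 0.663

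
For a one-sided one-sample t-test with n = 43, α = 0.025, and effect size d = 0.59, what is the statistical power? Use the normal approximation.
Power ≈ 0.97

Power calculation (one-sample t-test, normal approximation):
z_β = d · √n - z_α
z_β = 0.59 · √43 - 1.960
z_β = 0.59 · 6.557 - 1.960
z_β = 1.909

Power = Φ(z_β) = Φ(1.909) ≈ 0.972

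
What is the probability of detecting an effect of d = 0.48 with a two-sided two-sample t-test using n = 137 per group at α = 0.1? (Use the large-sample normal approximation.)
Power ≈ 0.99

Power calculation (two-sample t-test, normal approximation):
z_β = d · √(n/2) - z_{α/2}
z_β = 0.48 · √(137/2) - 1.645
z_β = 0.48 · 8.276 - 1.645
z_β = 2.328

Power = Φ(z_β) = Φ(2.328) ≈ 0.990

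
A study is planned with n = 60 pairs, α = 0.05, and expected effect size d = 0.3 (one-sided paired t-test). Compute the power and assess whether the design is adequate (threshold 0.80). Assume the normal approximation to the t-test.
Power ≈ 0.75; the study is underpowered (power < 0.80)

Power calculation (paired t-test, normal approximation):
z_β = d · √n - z_α
z_β = 0.3 · √60 - 1.645
z_β = 0.3 · 7.746 - 1.645
z_β = 0.679

Power = Φ(z_β) = Φ(0.679) ≈ 0.751

Effect size d = 0.3 is small by Cohen's convention (0.2/0.5/0.8).

Threshold: power ≥ 0.80 is conventionally adequate.
Power ≈ 0.75 → the study is underpowered (power < 0.80).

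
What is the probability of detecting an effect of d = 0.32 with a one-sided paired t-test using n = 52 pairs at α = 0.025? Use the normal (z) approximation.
Power ≈ 0.64

Power calculation (paired t-test, normal approximation):
z_β = d · √n - z_α
z_β = 0.32 · √52 - 1.960
z_β = 0.32 · 7.211 - 1.960
z_β = 0.348

Power = Φ(z_β) = Φ(0.348) ≈ 0.636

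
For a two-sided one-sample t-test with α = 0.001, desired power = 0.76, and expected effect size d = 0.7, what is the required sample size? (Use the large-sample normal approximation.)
n = 33

Sample size formula (one-sample t-test, normal approximation):
n = ((z_{α/2} + z_β) / d)²

z_{α/2} = 3.291 (for α = 0.001, two-sided)
z_β = 0.706 (for power = 0.76)
d = 0.7

n = ((3.291 + 0.706) / 0.7)²
n = (5.710)²
n ≈ 32.60
Round up to the next whole number: n = 33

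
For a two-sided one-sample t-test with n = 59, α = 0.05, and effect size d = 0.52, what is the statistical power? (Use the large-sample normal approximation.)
Power ≈ 0.98

Power calculation (one-sample t-test, normal approximation):
z_β = d · √n - z_{α/2}
z_β = 0.52 · √59 - 1.960
z_β = 0.52 · 7.681 - 1.960
z_β = 2.034

Power = Φ(z_β) = Φ(2.034) ≈ 0.979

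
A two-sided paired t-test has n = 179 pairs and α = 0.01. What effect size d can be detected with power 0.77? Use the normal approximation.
d ≈ 0.25

Minimum detectable effect (paired t-test, normal approximation):
d = (z_{α/2} + z_β) / √n
d = (2.576 + 0.739) / √179
d = 3.315 / 13.379
d ≈ 0.25

By Cohen's convention (0.2 small / 0.5 medium / 0.8 large): small effect.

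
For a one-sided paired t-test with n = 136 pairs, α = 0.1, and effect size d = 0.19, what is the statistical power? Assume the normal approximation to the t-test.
Power ≈ 0.82

Power calculation (paired t-test, normal approximation):
z_β = d · √n - z_α
z_β = 0.19 · √136 - 1.282
z_β = 0.19 · 11.662 - 1.282
z_β = 0.934

Power = Φ(z_β) = Φ(0.934) ≈ 0.825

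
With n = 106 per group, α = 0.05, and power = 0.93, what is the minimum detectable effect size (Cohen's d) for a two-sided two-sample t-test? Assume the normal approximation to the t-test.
d ≈ 0.47

Minimum detectable effect (two-sample t-test, normal approximation):
d = (z_{α/2} + z_β) / √(n/2)
d = (1.960 + 1.476) / √(106/2)
d = 3.436 / 7.280
d ≈ 0.47

By Cohen's convention (0.2 small / 0.5 medium / 0.8 large): small effect.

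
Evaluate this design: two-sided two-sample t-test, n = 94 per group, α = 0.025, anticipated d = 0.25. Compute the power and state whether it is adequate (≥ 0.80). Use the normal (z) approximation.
Power ≈ 0.30; the study is underpowered (power < 0.80)

Power calculation (two-sample t-test, normal approximation):
z_β = d · √(n/2) - z_{α/2}
z_β = 0.25 · √(94/2) - 2.241
z_β = 0.25 · 6.856 - 2.241
z_β = -0.527

Power = Φ(z_β) = Φ(-0.527) ≈ 0.299

Effect size d = 0.25 is small by Cohen's convention (0.2/0.5/0.8).

Threshold: power ≥ 0.80 is conventionally adequate.
Power ≈ 0.30 → the study is underpowered (power < 0.80).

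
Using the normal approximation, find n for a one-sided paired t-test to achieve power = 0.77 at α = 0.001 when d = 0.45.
n = 73 pairs

Sample size formula (paired t-test, normal approximation):
n = ((z_α + z_β) / d)²

z_α = 3.090 (for α = 0.001, one-sided)
z_β = 0.739 (for power = 0.77)
d = 0.45

n = ((3.090 + 0.739) / 0.45)²
n = (8.509)²
n ≈ 72.40
Round up to the next whole number: n = 73 pairs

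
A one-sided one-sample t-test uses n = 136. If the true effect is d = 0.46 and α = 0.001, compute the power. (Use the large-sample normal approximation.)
Power ≈ 0.99

Power calculation (one-sample t-test, normal approximation):
z_β = d · √n - z_α
z_β = 0.46 · √136 - 3.090
z_β = 0.46 · 11.662 - 3.090
z_β = 2.274

Power = Φ(z_β) = Φ(2.274) ≈ 0.989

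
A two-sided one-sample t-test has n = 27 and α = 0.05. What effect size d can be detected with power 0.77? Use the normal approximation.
d ≈ 0.52

Minimum detectable effect (one-sample t-test, normal approximation):
d = (z_{α/2} + z_β) / √n
d = (1.960 + 0.739) / √27
d = 2.699 / 5.196
d ≈ 0.52

By Cohen's convention (0.2 small / 0.5 medium / 0.8 large): medium effect.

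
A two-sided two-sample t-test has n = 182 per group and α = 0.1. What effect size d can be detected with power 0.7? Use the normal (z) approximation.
d ≈ 0.23

Minimum detectable effect (two-sample t-test, normal approximation):
d = (z_{α/2} + z_β) / √(n/2)
d = (1.645 + 0.524) / √(182/2)
d = 2.169 / 9.539
d ≈ 0.23

By Cohen's convention (0.2 small / 0.5 medium / 0.8 large): small effect.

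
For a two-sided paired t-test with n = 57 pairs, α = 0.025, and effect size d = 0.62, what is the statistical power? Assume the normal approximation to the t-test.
Power ≈ 0.99

Power calculation (paired t-test, normal approximation):
z_β = d · √n - z_{α/2}
z_β = 0.62 · √57 - 2.241
z_β = 0.62 · 7.550 - 2.241
z_β = 2.439

Power = Φ(z_β) = Φ(2.439) ≈ 0.993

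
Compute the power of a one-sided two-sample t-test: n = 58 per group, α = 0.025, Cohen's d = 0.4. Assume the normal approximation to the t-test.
Power ≈ 0.58

Power calculation (two-sample t-test, normal approximation):
z_β = d · √(n/2) - z_α
z_β = 0.4 · √(58/2) - 1.960
z_β = 0.4 · 5.385 - 1.960
z_β = 0.194

Power = Φ(z_β) = Φ(0.194) ≈ 0.577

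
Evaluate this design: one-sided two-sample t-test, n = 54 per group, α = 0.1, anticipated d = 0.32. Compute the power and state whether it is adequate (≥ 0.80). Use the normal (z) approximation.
Power ≈ 0.65; the study is underpowered (power < 0.80)

Power calculation (two-sample t-test, normal approximation):
z_β = d · √(n/2) - z_α
z_β = 0.32 · √(54/2) - 1.282
z_β = 0.32 · 5.196 - 1.282
z_β = 0.381

Power = Φ(z_β) = Φ(0.381) ≈ 0.648

Effect size d = 0.32 is small by Cohen's convention (0.2/0.5/0.8).

Threshold: power ≥ 0.80 is conventionally adequate.
Power ≈ 0.65 → the study is underpowered (power < 0.80).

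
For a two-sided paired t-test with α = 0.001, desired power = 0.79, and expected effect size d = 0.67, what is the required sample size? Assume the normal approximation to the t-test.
n = 38 pairs

Sample size formula (paired t-test, normal approximation):
n = ((z_{α/2} + z_β) / d)²

z_{α/2} = 3.291 (for α = 0.001, two-sided)
z_β = 0.806 (for power = 0.79)
d = 0.67

n = ((3.291 + 0.806) / 0.67)²
n = (6.115)²
n ≈ 37.39
Round up to the next whole number: n = 38 pairs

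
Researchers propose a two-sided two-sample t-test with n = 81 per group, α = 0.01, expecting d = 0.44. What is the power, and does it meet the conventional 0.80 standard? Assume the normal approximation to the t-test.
Power ≈ 0.59; the study is underpowered (power < 0.80)

Power calculation (two-sample t-test, normal approximation):
z_β = d · √(n/2) - z_{α/2}
z_β = 0.44 · √(81/2) - 2.576
z_β = 0.44 · 6.364 - 2.576
z_β = 0.224

Power = Φ(z_β) = Φ(0.224) ≈ 0.589

Effect size d = 0.44 is small by Cohen's convention (0.2/0.5/0.8).

Threshold: power ≥ 0.80 is conventionally adequate.
Power ≈ 0.59 → the study is underpowered (power < 0.80).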